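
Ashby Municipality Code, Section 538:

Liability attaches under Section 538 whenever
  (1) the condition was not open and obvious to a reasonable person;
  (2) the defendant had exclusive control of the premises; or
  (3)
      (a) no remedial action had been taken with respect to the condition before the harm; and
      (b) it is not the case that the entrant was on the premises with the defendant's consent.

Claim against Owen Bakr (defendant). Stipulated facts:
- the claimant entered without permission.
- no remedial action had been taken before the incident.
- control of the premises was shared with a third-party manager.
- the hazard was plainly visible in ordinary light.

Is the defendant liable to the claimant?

Yes — liable.

(1) not open/obvious — fails.
(2) exclusive control — not met.
(a) no remedial action — met.
(b) not (consent to enter) — holds.
(3) = T AND T = true.
Overall = F OR F OR T = true.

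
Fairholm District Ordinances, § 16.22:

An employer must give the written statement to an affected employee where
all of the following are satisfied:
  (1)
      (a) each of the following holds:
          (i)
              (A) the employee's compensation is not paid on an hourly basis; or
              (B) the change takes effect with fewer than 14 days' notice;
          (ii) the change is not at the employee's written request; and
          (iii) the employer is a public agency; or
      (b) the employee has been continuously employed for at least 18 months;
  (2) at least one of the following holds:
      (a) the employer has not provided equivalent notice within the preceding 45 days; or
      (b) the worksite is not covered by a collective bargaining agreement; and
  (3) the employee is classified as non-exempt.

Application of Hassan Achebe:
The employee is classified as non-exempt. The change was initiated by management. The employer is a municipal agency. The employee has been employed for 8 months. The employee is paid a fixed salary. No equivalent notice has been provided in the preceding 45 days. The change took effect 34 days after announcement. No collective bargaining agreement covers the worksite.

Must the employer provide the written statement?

(A) not (hourly-paid) — satisfied.
(B) < 14 days' notice — fails.
(i): T OR F → true.
(ii) not employee-requested — holds.
(iii) public agency — satisfied.
So (a) is satisfied (T AND T AND T).
(b) tenure ≥ 18 mo. — not satisfied.
(1) = T OR F = true.
(a) no recent notice — holds.
(b) no CBA — satisfied.
(2): T OR T → true.
(3) non-exempt — satisfied.
Overall: T AND T AND T → true.

Yes — required.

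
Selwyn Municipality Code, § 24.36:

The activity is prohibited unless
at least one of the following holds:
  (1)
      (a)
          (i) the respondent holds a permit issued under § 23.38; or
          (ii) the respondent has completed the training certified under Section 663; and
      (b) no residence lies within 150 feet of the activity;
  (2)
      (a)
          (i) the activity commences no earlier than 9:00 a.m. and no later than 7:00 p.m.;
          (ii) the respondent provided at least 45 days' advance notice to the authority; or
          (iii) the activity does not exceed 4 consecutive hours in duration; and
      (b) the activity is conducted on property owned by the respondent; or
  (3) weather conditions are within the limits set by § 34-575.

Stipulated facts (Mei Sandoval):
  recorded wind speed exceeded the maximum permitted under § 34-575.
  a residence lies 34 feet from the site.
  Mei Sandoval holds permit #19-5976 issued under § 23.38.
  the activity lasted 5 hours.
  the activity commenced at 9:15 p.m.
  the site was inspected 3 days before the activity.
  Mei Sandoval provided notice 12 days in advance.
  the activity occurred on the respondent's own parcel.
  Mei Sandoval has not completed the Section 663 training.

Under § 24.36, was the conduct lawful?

(i) holds permit — holds.
(ii) training certified — not satisfied.
(a): T OR F → true.
(b) no residence in 150 ft — fails.
(1): T AND F → false.
(i) start within hours — fails.
(ii) ≥45 days' notice — not satisfied.
(iii) ≤ 4 hrs duration — not satisfied.
So (a) is not satisfied (F OR F OR F).
(b) own property — met.
So (2) is not satisfied (F AND T).
(3) weather ok — fails.
Overall = F OR F OR F = false.

No — unlawful.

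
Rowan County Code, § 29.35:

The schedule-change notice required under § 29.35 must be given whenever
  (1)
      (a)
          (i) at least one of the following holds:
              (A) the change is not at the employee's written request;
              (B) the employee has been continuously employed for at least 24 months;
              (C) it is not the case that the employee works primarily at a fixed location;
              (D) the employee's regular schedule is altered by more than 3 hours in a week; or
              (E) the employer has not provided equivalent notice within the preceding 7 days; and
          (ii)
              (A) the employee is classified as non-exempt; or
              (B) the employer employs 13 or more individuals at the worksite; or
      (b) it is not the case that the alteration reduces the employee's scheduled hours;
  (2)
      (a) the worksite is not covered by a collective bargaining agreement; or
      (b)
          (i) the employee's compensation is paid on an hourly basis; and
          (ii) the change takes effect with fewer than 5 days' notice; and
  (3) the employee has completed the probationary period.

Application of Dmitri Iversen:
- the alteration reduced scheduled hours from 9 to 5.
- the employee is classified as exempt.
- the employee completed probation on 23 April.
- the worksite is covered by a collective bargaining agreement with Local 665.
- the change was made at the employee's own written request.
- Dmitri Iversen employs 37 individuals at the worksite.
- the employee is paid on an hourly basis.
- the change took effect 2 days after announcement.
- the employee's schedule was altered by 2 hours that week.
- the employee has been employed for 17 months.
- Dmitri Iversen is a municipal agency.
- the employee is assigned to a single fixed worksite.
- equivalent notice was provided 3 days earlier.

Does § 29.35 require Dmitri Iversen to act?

No — not required.

(A) not employee-requested — not satisfied.
(B) tenure ≥ 24 mo. — not satisfied.
(C) not (fixed location) — not satisfied.
(D) schedule shift > 3h — not met.
(E) no recent notice — fails.
So (i) is not satisfied (F OR F OR F OR F OR F).
(A) non-exempt — not satisfied.
(B) ≥ 13 at site — holds.
(ii) = F OR T = true.
(a) = F AND T = false.
(b) not (hours reduced) — fails.
(1): F OR F → false.
(a) no CBA — not met.
(i) hourly-paid — met.
(ii) < 5 days' notice — met.
(b) = T AND T = true.
(2): F OR T → true.
(3) past probation — holds.
So Overall is not satisfied (F AND T AND T).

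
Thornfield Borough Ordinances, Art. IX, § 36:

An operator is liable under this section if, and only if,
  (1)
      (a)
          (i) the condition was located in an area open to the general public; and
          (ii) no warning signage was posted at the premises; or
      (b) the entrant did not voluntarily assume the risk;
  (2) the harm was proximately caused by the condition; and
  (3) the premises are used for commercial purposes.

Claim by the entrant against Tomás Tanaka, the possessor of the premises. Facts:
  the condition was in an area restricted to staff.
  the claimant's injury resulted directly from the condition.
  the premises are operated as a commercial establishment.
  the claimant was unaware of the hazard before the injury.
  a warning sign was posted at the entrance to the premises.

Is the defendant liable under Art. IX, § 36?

(i) public area — not satisfied.
(ii) no signage posted — not satisfied.
So (a) is not satisfied (F AND F).
(b) no assumed risk — met.
So (1) is satisfied (F OR T).
(2) proximate cause — holds.
(3) commercial use — met.
So Overall is satisfied (T AND T AND T).

Yes — liable.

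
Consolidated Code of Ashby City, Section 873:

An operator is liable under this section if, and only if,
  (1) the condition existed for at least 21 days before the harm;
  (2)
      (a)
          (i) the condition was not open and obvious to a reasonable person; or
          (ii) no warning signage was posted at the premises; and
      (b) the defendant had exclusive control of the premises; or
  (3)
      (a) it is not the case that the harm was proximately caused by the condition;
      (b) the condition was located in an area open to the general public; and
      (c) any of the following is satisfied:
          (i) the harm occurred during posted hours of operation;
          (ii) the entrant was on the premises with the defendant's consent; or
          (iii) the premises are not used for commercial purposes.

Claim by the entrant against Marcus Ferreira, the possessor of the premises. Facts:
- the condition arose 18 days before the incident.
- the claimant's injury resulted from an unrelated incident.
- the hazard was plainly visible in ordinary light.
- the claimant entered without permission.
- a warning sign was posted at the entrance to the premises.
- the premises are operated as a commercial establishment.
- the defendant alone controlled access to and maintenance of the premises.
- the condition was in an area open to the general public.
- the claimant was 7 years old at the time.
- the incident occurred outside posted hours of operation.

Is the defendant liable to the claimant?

(1) condition ≥21 days old — not satisfied.
(i) not open/obvious — not satisfied.
(ii) no signage posted — fails.
(a) = F OR F = false.
(b) exclusive control — satisfied.
So (2) is not satisfied (F AND T).
(a) not (proximate cause) — satisfied.
(b) public area — satisfied.
(i) during posted hours — fails.
(ii) consent to enter — fails.
(iii) not (commercial use) — fails.
(c) = F OR F OR F = false.
So (3) is not satisfied (T AND T AND F).
So Overall is not satisfied (F OR F OR F).

No — not liable.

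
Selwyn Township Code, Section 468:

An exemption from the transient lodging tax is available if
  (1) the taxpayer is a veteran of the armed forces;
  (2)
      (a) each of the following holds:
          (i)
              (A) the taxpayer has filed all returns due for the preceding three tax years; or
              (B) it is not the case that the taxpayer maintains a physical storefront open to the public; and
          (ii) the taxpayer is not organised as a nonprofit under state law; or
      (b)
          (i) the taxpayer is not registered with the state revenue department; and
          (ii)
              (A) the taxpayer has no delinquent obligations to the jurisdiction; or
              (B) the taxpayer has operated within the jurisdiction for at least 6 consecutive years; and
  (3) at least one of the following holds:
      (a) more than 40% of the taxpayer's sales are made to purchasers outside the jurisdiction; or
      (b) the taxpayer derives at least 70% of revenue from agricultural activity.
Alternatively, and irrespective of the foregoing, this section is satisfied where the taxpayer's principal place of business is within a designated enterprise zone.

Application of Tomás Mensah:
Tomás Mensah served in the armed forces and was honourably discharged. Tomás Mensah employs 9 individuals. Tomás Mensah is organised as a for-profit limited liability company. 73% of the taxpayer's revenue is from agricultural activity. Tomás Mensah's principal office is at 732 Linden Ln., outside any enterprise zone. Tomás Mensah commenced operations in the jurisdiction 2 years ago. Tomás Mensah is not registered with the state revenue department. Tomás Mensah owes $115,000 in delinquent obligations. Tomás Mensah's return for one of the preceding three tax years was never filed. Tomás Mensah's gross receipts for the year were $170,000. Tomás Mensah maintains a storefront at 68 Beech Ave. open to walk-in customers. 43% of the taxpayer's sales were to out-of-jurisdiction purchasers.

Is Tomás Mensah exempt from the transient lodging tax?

(1) veteran — holds.
(A) returns current — fails.
(B) not (has storefront) — not met.
(i) = F OR F = false.
(ii) not (nonprofit) — met.
(a): F AND T → false.
(i) not (state-registered) — met.
(A) no delinquency — fails.
(B) ≥ 6 yrs in jurisdiction — fails.
(ii) = F OR F = false.
(b): T AND F → false.
(2): F OR F → false.
(a) >40% out-of-jur. sales — met.
(b) ≥70% agricultural — met.
(3): T OR T → true.
So Overall is not satisfied (T AND F AND T).
Exception (in enterprise zone) — not satisfied.
Result: main false OR exception false → false.

No — not exempt.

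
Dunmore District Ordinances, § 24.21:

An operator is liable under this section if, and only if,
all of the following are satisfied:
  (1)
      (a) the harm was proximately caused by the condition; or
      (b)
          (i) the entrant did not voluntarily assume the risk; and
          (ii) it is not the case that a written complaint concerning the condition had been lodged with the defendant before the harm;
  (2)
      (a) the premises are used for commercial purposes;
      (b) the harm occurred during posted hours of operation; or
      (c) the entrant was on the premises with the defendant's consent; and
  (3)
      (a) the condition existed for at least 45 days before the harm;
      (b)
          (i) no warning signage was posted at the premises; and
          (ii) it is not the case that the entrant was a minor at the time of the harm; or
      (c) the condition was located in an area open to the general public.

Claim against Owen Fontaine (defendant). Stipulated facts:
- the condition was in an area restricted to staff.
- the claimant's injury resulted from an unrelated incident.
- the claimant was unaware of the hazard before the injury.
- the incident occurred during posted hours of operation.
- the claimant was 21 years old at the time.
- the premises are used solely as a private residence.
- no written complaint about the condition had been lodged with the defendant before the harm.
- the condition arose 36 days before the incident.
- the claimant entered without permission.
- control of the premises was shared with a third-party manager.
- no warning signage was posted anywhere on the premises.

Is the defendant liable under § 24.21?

Yes — liable.

(a) proximate cause — not met.
(i) no assumed risk — holds.
(ii) not (complaint lodged) — satisfied.
(b) = T AND T = true.
So (1) is satisfied (F OR T).
(a) commercial use — not satisfied.
(b) during posted hours — met.
(c) consent to enter — not satisfied.
(2): F OR T OR F → true.
(a) condition ≥45 days old — fails.
(i) no signage posted — met.
(ii) not (entrant a minor) — satisfied.
So (b) is satisfied (T AND T).
(c) public area — not satisfied.
So (3) is satisfied (F OR T OR F).
Overall = T AND T AND T = true.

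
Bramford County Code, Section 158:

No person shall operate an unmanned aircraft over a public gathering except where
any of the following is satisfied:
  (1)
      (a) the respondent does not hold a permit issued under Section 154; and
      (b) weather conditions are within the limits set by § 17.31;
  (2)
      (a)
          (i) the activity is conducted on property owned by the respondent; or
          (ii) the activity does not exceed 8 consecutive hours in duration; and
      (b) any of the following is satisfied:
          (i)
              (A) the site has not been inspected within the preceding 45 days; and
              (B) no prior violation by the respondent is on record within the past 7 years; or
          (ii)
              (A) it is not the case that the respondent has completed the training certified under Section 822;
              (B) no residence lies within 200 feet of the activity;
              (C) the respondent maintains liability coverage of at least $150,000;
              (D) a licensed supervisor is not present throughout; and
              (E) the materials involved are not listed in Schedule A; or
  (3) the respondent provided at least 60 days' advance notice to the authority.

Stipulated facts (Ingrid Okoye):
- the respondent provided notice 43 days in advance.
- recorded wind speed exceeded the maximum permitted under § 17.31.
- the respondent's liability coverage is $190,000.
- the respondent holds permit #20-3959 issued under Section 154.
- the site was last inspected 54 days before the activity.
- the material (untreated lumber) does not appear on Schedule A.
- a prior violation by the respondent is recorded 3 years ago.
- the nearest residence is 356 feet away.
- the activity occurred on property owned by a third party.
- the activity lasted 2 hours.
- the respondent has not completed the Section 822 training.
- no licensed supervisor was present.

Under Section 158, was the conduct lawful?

(a) not (holds permit) — not satisfied.
(b) weather ok — not satisfied.
(1) = F AND F = false.
(i) own property — fails.
(ii) ≤ 8 hrs duration — met.
So (a) is satisfied (F OR T).
(A) not (site inspected) — holds.
(B) no prior violation — not satisfied.
(i) = T AND F = false.
(A) not (training certified) — met.
(B) no residence in 200 ft — satisfied.
(C) coverage ≥ $150,000 — met.
(D) not (supervisor present) — met.
(E) not (Schedule A material) — holds.
So (ii) is satisfied (T AND T AND T AND T AND T).
So (b) is satisfied (F OR T).
(2): T AND T → true.
(3) ≥60 days' notice — not met.
Overall: F OR T OR F → true.

Yes — lawful.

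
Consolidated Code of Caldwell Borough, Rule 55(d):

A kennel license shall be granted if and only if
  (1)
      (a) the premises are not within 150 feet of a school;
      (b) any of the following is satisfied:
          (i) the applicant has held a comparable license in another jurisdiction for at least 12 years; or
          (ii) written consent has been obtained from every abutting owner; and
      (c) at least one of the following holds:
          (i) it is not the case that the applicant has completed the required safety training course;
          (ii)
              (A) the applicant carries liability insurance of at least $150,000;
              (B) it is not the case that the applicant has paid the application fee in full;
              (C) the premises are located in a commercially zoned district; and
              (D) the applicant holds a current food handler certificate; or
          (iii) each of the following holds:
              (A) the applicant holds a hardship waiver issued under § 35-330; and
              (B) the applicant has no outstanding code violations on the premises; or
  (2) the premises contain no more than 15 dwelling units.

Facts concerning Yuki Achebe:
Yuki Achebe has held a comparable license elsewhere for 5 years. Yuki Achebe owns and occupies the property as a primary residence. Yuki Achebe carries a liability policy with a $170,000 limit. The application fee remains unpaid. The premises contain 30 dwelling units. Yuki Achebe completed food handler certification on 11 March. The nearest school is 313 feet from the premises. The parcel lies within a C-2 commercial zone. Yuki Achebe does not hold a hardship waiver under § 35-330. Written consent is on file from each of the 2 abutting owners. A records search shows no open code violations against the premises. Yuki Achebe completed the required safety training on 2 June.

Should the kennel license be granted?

(a) ≥150 ft from school — holds.
(i) prior license ≥ 12 yr — not met.
(ii) all abutters consent — met.
(b): F OR T → true.
(i) not (safety training) — not satisfied.
(A) insurance ≥ $150,000 — holds.
(B) not (fee paid) — met.
(C) commercially zoned — met.
(D) food handler cert. — satisfied.
So (ii) is satisfied (T AND T AND T AND T).
(A) hardship waiver — fails.
(B) no code violations — satisfied.
(iii) = F AND T = false.
(c): F OR T OR F → true.
(1): T AND T AND T → true.
(2) ≤ 15 units — not met.
Overall: T OR F → true.

Yes — granted.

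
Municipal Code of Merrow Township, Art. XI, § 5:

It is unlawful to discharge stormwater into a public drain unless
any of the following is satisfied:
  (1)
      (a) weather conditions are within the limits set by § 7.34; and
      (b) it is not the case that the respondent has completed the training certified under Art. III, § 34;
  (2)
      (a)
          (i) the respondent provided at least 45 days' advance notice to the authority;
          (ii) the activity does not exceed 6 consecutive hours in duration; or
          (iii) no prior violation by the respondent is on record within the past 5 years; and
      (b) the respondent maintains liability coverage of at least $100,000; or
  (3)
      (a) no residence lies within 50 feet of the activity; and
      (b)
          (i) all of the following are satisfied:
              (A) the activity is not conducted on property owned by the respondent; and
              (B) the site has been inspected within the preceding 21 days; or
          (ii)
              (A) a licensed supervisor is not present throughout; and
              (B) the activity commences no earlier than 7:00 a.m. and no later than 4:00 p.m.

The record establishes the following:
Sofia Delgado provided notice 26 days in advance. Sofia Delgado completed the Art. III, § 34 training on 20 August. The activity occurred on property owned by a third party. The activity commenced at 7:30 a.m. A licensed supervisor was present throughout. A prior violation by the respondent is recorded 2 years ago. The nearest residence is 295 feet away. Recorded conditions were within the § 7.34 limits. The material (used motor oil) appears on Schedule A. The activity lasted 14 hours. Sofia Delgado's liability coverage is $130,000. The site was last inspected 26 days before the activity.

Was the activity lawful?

(a) weather ok — met.
(b) not (training certified) — not met.
(1) = T AND F = false.
(i) ≥45 days' notice — not met.
(ii) ≤ 6 hrs duration — fails.
(iii) no prior violation — not satisfied.
(a): F OR F OR F → false.
(b) coverage ≥ $100,000 — holds.
So (2) is not satisfied (F AND T).
(a) no residence in 50 ft — met.
(A) not (own property) — met.
(B) site inspected — not met.
(i): T AND F → false.
(A) not (supervisor present) — not met.
(B) start within hours — satisfied.
(ii) = F AND T = false.
(b) = F OR F = false.
(3) = T AND F = false.
Overall: F OR F OR F → false.

No — unlawful.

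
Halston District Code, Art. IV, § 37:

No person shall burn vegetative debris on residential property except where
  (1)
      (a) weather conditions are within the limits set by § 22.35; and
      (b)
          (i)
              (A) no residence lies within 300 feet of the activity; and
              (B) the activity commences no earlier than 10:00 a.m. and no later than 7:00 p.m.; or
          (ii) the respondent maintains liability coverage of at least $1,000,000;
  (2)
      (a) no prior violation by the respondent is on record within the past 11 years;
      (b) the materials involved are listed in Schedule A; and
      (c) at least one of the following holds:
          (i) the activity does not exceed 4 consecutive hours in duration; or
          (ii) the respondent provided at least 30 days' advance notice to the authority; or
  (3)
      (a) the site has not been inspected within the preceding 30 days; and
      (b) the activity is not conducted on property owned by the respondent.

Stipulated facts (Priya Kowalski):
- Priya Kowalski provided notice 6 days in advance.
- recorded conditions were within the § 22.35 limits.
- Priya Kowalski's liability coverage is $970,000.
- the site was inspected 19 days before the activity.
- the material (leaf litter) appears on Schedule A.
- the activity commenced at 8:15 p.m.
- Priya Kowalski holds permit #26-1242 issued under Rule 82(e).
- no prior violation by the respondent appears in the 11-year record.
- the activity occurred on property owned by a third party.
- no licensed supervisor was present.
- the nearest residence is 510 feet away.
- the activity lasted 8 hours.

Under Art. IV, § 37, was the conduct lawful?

No — unlawful.

(a) weather ok — met.
(A) no residence in 300 ft — holds.
(B) start within hours — not met.
(i): T AND F → false.
(ii) coverage ≥ $1,000,000 — fails.
(b): F OR F → false.
So (1) is not satisfied (T AND F).
(a) no prior violation — satisfied.
(b) Schedule A material — met.
(i) ≤ 4 hrs duration — not satisfied.
(ii) ≥30 days' notice — not met.
So (c) is not satisfied (F OR F).
(2): T AND T AND F → false.
(a) not (site inspected) — fails.
(b) not (own property) — holds.
So (3) is not satisfied (F AND T).
So Overall is not satisfied (F OR F OR F).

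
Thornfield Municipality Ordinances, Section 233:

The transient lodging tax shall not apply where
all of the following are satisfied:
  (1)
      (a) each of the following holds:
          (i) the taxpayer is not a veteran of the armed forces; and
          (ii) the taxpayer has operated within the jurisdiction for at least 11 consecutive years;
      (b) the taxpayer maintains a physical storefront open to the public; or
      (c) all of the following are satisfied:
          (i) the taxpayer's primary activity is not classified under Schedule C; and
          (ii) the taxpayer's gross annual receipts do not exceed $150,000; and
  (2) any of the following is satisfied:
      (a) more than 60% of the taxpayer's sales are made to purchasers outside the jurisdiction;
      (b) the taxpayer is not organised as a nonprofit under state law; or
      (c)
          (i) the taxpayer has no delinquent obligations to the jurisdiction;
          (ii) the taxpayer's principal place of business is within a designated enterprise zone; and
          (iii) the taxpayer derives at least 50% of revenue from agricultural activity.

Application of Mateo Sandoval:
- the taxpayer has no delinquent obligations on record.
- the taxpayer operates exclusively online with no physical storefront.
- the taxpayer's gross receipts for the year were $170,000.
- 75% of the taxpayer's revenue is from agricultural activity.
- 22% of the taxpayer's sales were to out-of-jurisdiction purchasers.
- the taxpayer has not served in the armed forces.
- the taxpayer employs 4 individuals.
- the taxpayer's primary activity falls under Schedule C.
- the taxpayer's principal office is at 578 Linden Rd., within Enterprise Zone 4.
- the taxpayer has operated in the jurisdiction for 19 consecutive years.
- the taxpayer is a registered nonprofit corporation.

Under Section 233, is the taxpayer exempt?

Yes — exempt.

(i) not (veteran) — met.
(ii) ≥ 11 yrs in jurisdiction — met.
(a): T AND T → true.
(b) has storefront — fails.
(i) not (Schedule C activity) — not met.
(ii) receipts ≤ $150,000 — fails.
So (c) is not satisfied (F AND F).
So (1) is satisfied (T OR F OR F).
(a) >60% out-of-jur. sales — not satisfied.
(b) not (nonprofit) — fails.
(i) no delinquency — holds.
(ii) in enterprise zone — holds.
(iii) ≥50% agricultural — holds.
(c) = T AND T AND T = true.
(2) = F OR F OR T = true.
Overall = T AND T = true.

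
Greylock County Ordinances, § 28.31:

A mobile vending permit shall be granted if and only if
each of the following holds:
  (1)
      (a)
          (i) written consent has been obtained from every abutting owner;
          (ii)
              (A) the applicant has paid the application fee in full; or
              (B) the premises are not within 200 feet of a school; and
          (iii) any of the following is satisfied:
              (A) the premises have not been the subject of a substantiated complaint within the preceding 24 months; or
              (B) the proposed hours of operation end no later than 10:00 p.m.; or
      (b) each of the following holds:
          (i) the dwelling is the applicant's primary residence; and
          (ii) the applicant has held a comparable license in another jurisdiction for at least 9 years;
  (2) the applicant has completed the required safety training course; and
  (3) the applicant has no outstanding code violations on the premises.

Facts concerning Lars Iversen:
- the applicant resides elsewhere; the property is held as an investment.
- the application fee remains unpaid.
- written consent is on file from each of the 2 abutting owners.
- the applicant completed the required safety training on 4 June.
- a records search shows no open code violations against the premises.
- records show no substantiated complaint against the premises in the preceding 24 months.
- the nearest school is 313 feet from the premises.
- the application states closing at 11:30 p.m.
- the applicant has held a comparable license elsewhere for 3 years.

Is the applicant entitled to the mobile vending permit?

Yes — granted.

(i) all abutters consent — met.
(A) fee paid — not satisfied.
(B) ≥200 ft from school — holds.
(ii) = F OR T = true.
(A) no complaint in 24 mo. — met.
(B) closes by 10 p.m. — fails.
(iii) = T OR F = true.
(a) = T AND T AND T = true.
(i) primary residence — not satisfied.
(ii) prior license ≥ 9 yr — fails.
(b) = F AND F = false.
(1) = T OR F = true.
(2) safety training — met.
(3) no code violations — satisfied.
Overall = T AND T AND T = true.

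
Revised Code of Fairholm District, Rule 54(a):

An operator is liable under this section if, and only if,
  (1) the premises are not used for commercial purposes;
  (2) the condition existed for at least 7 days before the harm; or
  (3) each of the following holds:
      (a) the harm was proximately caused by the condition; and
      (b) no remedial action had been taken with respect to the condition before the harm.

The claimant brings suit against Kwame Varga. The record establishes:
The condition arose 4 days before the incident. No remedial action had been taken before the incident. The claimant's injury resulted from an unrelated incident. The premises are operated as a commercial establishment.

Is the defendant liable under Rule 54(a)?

No — not liable.

(1) not (commercial use) — fails.
(2) condition ≥7 days old — fails.
(a) proximate cause — not met.
(b) no remedial action — met.
(3) = F AND T = false.
Overall: F OR F OR F → false.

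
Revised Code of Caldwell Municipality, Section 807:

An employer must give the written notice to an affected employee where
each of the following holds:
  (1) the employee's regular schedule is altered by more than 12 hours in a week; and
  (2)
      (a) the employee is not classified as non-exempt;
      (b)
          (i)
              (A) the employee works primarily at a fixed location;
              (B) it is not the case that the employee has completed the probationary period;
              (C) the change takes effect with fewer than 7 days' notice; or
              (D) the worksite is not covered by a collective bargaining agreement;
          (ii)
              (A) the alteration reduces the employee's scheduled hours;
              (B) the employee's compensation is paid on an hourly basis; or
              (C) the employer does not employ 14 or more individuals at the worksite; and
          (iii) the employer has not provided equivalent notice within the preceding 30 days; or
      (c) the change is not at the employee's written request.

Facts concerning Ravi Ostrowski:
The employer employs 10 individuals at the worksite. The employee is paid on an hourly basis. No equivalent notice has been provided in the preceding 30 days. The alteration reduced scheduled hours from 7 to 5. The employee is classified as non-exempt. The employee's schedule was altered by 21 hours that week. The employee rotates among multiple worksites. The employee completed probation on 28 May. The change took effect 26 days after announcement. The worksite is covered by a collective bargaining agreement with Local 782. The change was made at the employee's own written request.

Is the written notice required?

No — not required.

(1) schedule shift > 12h — holds.
(a) not (non-exempt) — not met.
(A) fixed location — not satisfied.
(B) not (past probation) — not met.
(C) < 7 days' notice — not met.
(D) no CBA — not satisfied.
So (i) is not satisfied (F OR F OR F OR F).
(A) hours reduced — met.
(B) hourly-paid — holds.
(C) not (≥ 14 at site) — satisfied.
(ii) = T OR T OR T = true.
(iii) no recent notice — met.
So (b) is not satisfied (F AND T AND T).
(c) not employee-requested — not satisfied.
So (2) is not satisfied (F OR F OR F).
Overall = T AND F = false.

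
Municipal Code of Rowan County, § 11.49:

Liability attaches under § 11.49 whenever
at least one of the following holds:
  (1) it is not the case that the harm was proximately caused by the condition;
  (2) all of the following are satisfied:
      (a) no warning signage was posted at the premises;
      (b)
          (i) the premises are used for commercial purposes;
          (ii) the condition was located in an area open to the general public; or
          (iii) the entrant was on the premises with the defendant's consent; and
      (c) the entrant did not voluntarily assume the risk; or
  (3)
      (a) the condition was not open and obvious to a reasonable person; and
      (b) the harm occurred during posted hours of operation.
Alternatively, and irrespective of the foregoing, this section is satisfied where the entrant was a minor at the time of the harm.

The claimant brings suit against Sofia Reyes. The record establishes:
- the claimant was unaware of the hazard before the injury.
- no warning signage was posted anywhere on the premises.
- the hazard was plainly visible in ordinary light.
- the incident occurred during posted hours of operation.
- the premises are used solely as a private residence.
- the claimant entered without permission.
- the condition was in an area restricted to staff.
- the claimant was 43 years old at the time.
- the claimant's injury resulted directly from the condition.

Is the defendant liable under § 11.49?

(1) not (proximate cause) — not met.
(a) no signage posted — holds.
(i) commercial use — not met.
(ii) public area — not satisfied.
(iii) consent to enter — not met.
So (b) is not satisfied (F OR F OR F).
(c) no assumed risk — holds.
(2) = T AND F AND T = false.
(a) not open/obvious — not met.
(b) during posted hours — satisfied.
So (3) is not satisfied (F AND T).
So Overall is not satisfied (F OR F OR F).
Exception (entrant a minor) — not satisfied.
Result: main false OR exception false → false.

No — not liable.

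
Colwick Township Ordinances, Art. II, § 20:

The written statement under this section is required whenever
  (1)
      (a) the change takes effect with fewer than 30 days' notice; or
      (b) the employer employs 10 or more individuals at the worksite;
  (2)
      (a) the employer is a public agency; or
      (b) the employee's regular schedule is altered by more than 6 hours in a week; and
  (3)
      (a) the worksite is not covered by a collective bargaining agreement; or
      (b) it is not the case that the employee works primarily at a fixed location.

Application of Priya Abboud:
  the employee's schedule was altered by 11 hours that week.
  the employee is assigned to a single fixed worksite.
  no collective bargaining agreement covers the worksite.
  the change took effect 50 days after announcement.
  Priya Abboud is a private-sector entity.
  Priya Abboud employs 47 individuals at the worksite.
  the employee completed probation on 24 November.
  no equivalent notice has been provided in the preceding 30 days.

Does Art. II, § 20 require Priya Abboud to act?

Yes — required.

(a) < 30 days' notice — fails.
(b) ≥ 10 at site — satisfied.
So (1) is satisfied (F OR T).
(a) public agency — not satisfied.
(b) schedule shift > 6h — holds.
So (2) is satisfied (F OR T).
(a) no CBA — met.
(b) not (fixed location) — not satisfied.
(3): T OR F → true.
Overall = T AND T AND T = true.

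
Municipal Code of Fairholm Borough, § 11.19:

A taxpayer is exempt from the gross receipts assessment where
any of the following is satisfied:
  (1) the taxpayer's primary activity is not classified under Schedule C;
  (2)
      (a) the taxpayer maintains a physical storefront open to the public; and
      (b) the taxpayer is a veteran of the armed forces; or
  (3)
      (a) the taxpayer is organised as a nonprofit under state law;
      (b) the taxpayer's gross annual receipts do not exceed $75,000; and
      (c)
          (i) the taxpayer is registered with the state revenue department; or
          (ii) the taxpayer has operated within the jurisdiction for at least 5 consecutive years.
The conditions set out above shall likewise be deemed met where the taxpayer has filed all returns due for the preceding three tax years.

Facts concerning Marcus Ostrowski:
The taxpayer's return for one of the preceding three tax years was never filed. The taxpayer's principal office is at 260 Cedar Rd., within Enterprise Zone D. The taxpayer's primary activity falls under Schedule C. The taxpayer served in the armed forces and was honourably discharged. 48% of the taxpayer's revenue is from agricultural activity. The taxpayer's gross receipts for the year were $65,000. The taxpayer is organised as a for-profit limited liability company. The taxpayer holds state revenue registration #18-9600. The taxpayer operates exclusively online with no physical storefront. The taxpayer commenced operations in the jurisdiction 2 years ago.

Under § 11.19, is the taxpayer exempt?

No — not exempt.

(1) not (Schedule C activity) — not satisfied.
(a) has storefront — not satisfied.
(b) veteran — satisfied.
(2) = F AND T = false.
(a) nonprofit — not satisfied.
(b) receipts ≤ $75,000 — satisfied.
(i) state-registered — met.
(ii) ≥ 5 yrs in jurisdiction — fails.
(c): T OR F → true.
(3) = F AND T AND T = false.
So Overall is not satisfied (F OR F OR F).
Exception (returns current) — not satisfied.
Result: main false OR exception false → false.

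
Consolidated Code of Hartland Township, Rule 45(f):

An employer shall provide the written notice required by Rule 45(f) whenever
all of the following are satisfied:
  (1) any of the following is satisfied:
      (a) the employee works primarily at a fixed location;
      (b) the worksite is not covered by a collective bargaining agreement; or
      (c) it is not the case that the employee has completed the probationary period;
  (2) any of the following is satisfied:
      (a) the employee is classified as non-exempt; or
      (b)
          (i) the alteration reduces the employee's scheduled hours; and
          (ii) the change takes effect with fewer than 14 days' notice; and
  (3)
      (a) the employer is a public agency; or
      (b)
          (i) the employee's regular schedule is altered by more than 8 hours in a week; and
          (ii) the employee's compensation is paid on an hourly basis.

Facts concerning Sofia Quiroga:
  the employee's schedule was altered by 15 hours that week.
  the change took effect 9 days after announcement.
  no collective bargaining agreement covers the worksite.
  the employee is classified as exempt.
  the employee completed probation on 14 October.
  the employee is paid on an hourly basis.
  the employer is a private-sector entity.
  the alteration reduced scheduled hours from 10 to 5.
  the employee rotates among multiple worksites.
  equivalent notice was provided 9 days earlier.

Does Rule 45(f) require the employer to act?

Yes — required.

(a) fixed location — fails.
(b) no CBA — met.
(c) not (past probation) — fails.
(1) = F OR T OR F = true.
(a) non-exempt — fails.
(i) hours reduced — met.
(ii) < 14 days' notice — holds.
(b) = T AND T = true.
So (2) is satisfied (F OR T).
(a) public agency — not satisfied.
(i) schedule shift > 8h — satisfied.
(ii) hourly-paid — satisfied.
(b) = T AND T = true.
So (3) is satisfied (F OR T).
So Overall is satisfied (T AND T AND T).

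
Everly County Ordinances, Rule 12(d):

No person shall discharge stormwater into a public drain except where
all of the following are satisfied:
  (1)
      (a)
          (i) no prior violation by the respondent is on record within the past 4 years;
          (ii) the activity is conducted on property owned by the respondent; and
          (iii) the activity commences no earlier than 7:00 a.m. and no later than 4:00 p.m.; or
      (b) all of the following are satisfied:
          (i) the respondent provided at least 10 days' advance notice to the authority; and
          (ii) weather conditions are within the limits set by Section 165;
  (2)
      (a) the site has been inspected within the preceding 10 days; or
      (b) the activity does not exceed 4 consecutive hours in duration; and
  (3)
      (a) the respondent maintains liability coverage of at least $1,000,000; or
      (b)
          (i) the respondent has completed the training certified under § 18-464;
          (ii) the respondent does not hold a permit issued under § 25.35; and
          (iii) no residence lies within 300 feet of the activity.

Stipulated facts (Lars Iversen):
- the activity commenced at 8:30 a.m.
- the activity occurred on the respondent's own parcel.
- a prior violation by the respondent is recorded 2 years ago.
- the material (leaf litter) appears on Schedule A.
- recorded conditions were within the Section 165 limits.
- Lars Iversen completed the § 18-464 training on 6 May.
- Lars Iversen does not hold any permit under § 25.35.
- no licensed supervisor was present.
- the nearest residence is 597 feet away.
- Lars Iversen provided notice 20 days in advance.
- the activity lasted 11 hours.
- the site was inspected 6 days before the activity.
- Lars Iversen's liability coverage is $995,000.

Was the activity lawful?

(i) no prior violation — fails.
(ii) own property — holds.
(iii) start within hours — satisfied.
(a): F AND T AND T → false.
(i) ≥10 days' notice — holds.
(ii) weather ok — holds.
(b) = T AND T = true.
So (1) is satisfied (F OR T).
(a) site inspected — holds.
(b) ≤ 4 hrs duration — not satisfied.
(2) = T OR F = true.
(a) coverage ≥ $1,000,000 — not satisfied.
(i) training certified — satisfied.
(ii) not (holds permit) — satisfied.
(iii) no residence in 300 ft — holds.
So (b) is satisfied (T AND T AND T).
So (3) is satisfied (F OR T).
So Overall is satisfied (T AND T AND T).

Yes — lawful.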